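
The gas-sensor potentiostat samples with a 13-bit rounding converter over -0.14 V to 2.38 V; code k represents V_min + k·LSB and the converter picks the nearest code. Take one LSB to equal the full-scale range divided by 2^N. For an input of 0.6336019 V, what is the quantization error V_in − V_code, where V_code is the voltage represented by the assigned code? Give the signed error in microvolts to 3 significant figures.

−55.3 µV

Span: 2.38 V − (-0.14 V) = 2.52 V. LSB = 2.52 V / 2^13 ≈ 307.6 µV.
(V_in − V_min)/LSB = (0.6336019 − (-0.14)) × 8192/2.52 = 2514.8201 → nearest code k = 2515.
V_code = -0.14 + (2515/8192) × 2.52 = 0.6336572266 V.
Error = V_in − V_code = 0.6336019 − (0.6336572266) = −55.3 µV.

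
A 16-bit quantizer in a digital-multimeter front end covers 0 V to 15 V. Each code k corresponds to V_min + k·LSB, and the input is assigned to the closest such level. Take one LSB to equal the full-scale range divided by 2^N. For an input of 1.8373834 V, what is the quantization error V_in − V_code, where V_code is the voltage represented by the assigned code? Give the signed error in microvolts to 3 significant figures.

Span = 15 V. LSB = 15 V / 2^16 ≈ 228.9 µV.
Position in LSBs: (1.8373834 − (0)) × 65536/15 = 8027.6506; rounding gives k = 8028.
Reconstructed level: 0 + 8028 × 15/65536 V = 1.8374633789 V.
Error = V_in − V_code = 1.8373834 − (1.8374633789) = −80.0 µV.

−80.0 µV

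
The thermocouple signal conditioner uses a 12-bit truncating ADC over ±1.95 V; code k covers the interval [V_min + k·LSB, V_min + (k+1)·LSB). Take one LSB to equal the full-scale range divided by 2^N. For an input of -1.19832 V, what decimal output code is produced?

Full-scale range = 1.95 V − (-1.95 V) = 3.9 V. LSB = 3.9 V / 2^12 ≈ 0.9521 mV.
V_in − V_min = -1.19832 − (-1.95) = 0.75168 V.
Divide by LSB: 0.75168 × 4096/3.9 = 789.4567.
Truncating gives code 789.

789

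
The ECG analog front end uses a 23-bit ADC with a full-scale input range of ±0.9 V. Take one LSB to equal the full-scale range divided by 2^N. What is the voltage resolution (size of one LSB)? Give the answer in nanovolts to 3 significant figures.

Span: 0.9 V − (-0.9 V) = 1.8 V.
Number of codes = 2^23 = 8388608.
LSB = 1.8 V / 2^23 = 215 nV.

215 nV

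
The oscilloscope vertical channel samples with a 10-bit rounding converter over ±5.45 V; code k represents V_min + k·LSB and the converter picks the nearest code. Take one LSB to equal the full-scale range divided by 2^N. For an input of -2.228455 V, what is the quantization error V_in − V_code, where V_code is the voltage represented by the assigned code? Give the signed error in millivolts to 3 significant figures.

Span: 5.45 V − (-5.45 V) = 10.9 V. LSB = 10.9 V / 2^10 ≈ 10.64 mV.
(-2.228455 − (-5.45)) / LSB = 3.221545 × 1024/10.9 = 302.6479. Nearest integer: k = 303.
V_code = V_min + k × range/2^10 = -5.45 + 303 × 10.9/1024 = -2.224707031 V.
e = -2.228455 − (-2.224707031) = −3.75 mV.

−3.75 mV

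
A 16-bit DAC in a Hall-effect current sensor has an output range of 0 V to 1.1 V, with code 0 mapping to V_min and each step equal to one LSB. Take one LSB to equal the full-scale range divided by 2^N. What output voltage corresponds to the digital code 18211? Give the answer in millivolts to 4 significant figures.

305.7 mV

Full-scale range = 1.1 V. LSB = 1.1 V / 2^16.
V_out = V_min + code × LSB = 0 V + 18211 × 1.1 V / 65536
      = 0 + 0.305666 = 0.305666 V.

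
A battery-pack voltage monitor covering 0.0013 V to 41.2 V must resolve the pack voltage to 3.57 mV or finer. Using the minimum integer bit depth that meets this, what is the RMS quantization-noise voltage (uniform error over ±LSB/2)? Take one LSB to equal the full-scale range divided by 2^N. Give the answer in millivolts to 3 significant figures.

The full-scale span is 41.2 − (0.0013) = 41.1987 V.
41.1987 V / 3.57 mV = 11540. Since 2^13 = 8192 and 2^14 = 16384, N = 14.
One LSB is 41.1987 V / 16384 = 2.5146 mV.
V_rms = LSB/√12 = 0.726 mV.

0.726 mV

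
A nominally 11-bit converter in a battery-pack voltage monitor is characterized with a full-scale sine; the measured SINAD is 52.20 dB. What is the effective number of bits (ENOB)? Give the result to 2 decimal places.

8.38 bits

ENOB = (52.20 − 1.76)/6.02 = 8.3787 bits.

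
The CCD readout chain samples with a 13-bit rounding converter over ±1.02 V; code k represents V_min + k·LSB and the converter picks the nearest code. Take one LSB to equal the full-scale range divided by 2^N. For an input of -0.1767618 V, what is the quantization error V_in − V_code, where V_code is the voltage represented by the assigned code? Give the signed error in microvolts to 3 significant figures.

+44.8 µV

Range = 1.02 − (-1.02) = 2.04 V. LSB = 2.04 V / 2^13 ≈ 249.0 µV.
(V_in − V_min)/LSB = (-0.1767618 − (-1.02)) × 8192/2.04 = 3386.1801 → nearest code k = 3386.
V_code = -1.02 + (3386/8192) × 2.04 = -0.1768066406 V.
e = -0.1767618 − (-0.1768066406) = +44.8 µV.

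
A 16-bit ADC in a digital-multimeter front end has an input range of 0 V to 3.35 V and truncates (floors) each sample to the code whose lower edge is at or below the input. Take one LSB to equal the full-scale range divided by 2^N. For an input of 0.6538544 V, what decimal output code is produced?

12791

Range is 3.35 V. LSB = 3.35 V / 2^16 ≈ 51.12 µV.
V_in − V_min = 0.6538544 − (0) = 0.6538544 V.
Divide by LSB: 0.6538544 × 65536/3.35 = 12791.3439.
Truncating gives code 12791.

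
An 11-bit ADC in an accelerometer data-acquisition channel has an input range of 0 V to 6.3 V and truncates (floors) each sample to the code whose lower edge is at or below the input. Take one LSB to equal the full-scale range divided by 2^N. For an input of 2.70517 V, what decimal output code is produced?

Range is 6.3 V. LSB = 6.3 V / 2^11 ≈ 3.076 mV.
V_in − V_min = 2.70517 − (0) = 2.70517 V.
Divide by LSB: 2.70517 × 2048/6.3 = 879.3949.
Truncating gives code 879.

879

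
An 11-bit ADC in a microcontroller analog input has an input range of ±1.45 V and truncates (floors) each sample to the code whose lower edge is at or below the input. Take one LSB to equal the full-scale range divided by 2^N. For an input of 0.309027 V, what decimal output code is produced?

Span: 1.45 V − (-1.45 V) = 2.9 V. LSB = 2.9 V / 2^11 ≈ 1.416 mV.
V_in − V_min = 0.309027 − (-1.45) = 1.759027 V.
Divide by LSB: 1.759027 × 2048/2.9 = 1242.2370.
Truncating gives code 1242.

1242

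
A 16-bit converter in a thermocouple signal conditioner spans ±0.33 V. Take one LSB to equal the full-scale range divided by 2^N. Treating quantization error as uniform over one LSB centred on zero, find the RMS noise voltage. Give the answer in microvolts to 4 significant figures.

Range = 0.33 − (-0.33) = 0.66 V.
Step size = 0.66/65536 V = 10.0708 µV.
RMS of a uniform error over width LSB is LSB/√12 = 2.907 µV.

2.907 µV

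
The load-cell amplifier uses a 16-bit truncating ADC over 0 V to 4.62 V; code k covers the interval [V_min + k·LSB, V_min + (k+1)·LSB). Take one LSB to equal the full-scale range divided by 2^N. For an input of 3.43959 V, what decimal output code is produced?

V_FS = 4.62 V. LSB = 4.62 V / 2^16 ≈ 70.50 µV.
(V_in − V_min) × 2^16/range = (3.43959 − (0)) × 65536/4.62 = 48791.552.
Floor → code = 48791.

48791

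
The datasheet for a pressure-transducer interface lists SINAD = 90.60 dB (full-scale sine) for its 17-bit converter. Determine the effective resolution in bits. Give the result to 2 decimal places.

14.76 bits

ENOB = (90.60 − 1.76)/6.02 = 14.7575 bits.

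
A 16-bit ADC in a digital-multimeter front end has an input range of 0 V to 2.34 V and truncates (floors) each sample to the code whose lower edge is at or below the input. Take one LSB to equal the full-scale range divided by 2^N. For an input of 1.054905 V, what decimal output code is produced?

V_FS = 2.34 V. LSB = 2.34 V / 2^16 ≈ 35.71 µV.
code = ⌊(V_in − V_min)/LSB⌋ = ⌊(V_in − V_min) × 2^16 / range⌋
     = ⌊(1.054905 − (0)) × 65536 / 2.34⌋ = ⌊1.054905 × 65536/2.34⌋
     = ⌊29544.553⌋ = 29544.

29544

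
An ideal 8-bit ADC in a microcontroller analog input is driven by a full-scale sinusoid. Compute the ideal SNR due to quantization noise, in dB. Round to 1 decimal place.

49.9 dB

Ideal quantization SNR: 6.02 × 8 + 1.76 dB = 49.9 dB.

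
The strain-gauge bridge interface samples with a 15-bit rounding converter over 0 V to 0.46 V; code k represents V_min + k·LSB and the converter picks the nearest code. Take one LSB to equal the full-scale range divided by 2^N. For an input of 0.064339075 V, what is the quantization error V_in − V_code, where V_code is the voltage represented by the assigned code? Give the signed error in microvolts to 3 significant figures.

+2.53 µV

Range is 0.46 V. LSB = 0.46 V / 2^15 ≈ 14.04 µV.
Position in LSBs: (0.064339075 − (0)) × 32768/0.46 = 4583.1800; rounding gives k = 4583.
V_code = V_min + k × range/2^15 = 0 + 4583 × 0.46/32768 = 0.064336547852 V.
e = 0.064339075 − (0.064336547852) = +2.53 µV.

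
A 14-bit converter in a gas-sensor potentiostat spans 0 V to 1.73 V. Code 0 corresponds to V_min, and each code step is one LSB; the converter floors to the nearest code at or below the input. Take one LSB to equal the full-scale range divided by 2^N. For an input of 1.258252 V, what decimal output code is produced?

Range is 1.73 V. LSB = 1.73 V / 2^14 ≈ 105.6 µV.
V_in − V_min = 1.258252 − (0) = 1.258252 V.
Divide by LSB: 1.258252 × 16384/1.73 = 11916.3010.
Truncating gives code 11916.

11916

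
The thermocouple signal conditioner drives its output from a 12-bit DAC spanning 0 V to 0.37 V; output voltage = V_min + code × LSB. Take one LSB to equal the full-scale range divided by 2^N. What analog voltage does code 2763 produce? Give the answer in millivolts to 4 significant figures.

V_FS = 0.37 V. LSB = 0.37 V / 2^12.
Output = V_min + (2763/4096) × range = 0 + 0.674561 × 0.37 V
      = 0 + 0.249587 = 0.249587 V.

249.6 mV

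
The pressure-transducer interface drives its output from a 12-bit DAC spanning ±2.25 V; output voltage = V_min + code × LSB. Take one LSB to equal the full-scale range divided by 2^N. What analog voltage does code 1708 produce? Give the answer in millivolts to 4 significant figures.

Span: 2.25 V − (-2.25 V) = 4.5 V. LSB = 4.5 V / 2^12.
Output = V_min + (1708/4096) × range = -2.25 + 0.416992 × 4.5 V
      = -2.25 + 1.87646 = -0.373535 V.

-373.5 mV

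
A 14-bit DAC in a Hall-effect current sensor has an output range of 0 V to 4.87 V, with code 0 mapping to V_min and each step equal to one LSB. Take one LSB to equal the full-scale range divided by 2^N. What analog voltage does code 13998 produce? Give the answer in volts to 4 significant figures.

4.161 V

Span = 4.87 V. LSB = 4.87 V / 2^14.
Output = V_min + (13998/16384) × range = 0 + 0.854370 × 4.87 V
      = 0 V + 4.16078 V = 4.16078 V.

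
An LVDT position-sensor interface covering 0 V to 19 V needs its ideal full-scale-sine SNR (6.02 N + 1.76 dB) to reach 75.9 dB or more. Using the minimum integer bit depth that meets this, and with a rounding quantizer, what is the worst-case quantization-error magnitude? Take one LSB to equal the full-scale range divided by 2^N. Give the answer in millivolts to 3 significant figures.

1.16 mV

Full-scale range = 19 V.
Required N = ⌈(75.9 − 1.76)/6.02⌉ = ⌈12.316⌉ = 13.
One LSB is 19 V / 8192 = 2.3193 mV.
|e|_max = LSB/2 = 1.16 mV.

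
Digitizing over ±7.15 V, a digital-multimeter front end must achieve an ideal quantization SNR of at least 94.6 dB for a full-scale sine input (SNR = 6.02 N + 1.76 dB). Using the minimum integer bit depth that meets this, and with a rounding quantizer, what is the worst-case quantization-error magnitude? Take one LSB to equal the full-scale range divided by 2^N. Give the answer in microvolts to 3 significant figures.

109 µV

Span: 7.15 V − (-7.15 V) = 14.3 V.
6.02 N + 1.76 ≥ 94.6 gives N ≥ 15.422, so the minimum integer is 16.
LSB = 14.3 V / 2^16 = 218.20 µV.
Max error for round-to-nearest is LSB/2 = 109 µV.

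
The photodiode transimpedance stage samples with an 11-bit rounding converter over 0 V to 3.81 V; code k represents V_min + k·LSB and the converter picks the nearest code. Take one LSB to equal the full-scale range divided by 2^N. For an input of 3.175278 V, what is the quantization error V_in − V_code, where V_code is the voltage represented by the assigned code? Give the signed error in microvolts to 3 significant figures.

Span = 3.81 V. LSB = 3.81 V / 2^11 ≈ 1.860 mV.
Position in LSBs: (3.175278 − (0)) × 2048/3.81 = 1706.8161; rounding gives k = 1707.
V_code = V_min + k × range/2^11 = 0 + 1707 × 3.81/2048 = 3.175620117 V.
V_in − V_code = 3.175278 − (3.175620117) = −342 µV.

−342 µV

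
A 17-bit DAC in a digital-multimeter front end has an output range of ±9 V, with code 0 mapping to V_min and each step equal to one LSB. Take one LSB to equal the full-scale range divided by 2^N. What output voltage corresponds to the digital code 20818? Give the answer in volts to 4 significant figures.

-6.141 V

Range = 9 − (-9) = 18 V. LSB = 18 V / 2^17.
Output = V_min + (20818/131072) × range = -9 + 0.158829 × 18 V
      = -9 V + 2.85892 V = -6.14108 V.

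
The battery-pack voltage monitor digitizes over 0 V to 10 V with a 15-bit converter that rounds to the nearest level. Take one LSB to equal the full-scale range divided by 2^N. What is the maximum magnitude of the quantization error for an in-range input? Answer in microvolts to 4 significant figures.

Range is 10 V.
One LSB is 10 V / 32768 = 305.176 µV.
|e|_max = LSB/2 = 152.6 µV.

152.6 µV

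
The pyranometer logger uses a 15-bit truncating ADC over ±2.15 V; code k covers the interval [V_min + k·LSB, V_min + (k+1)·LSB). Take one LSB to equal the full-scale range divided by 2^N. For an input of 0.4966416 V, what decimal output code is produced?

The full-scale span is 2.15 − (-2.15) = 4.3 V. LSB = 4.3 V / 2^15 ≈ 131.2 µV.
code = ⌊(V_in − V_min)/LSB⌋ = ⌊(V_in − V_min) × 2^15 / range⌋
     = ⌊(0.4966416 − (-2.15)) × 32768 / 4.3⌋ = ⌊2.6466416 × 32768/4.3⌋
     = ⌊20168.640⌋ = 20168.

20168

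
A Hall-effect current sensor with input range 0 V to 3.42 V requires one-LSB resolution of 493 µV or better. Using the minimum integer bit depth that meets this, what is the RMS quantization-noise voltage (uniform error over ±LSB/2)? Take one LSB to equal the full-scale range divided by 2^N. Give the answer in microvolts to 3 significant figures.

121 µV

Full-scale range = 3.42 V.
Need 2^N ≥ 3.42 V / 493 µV = 6937 → N_min = 13.
One LSB is 3.42 V / 8192 = 417.48 µV.
RMS noise = LSB/√12 = 121 µV.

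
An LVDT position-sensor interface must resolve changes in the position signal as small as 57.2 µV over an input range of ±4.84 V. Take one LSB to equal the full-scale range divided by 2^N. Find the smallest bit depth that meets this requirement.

18 bits

Span: 4.84 V − (-4.84 V) = 9.68 V.
Required number of levels: 9.68/57.2 µV = 169230; smallest N with 2^N ≥ that is 18.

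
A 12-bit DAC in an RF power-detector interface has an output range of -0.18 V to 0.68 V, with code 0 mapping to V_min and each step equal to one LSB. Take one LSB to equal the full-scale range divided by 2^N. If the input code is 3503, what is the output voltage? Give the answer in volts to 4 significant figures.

Range = 0.68 − (-0.18) = 0.86 V. LSB = 0.86 V / 2^12.
V_out = -0.18 + 3503 × (0.86/4096) V
      = -0.18 V + 0.735493 V = 0.555493 V.

0.5555 V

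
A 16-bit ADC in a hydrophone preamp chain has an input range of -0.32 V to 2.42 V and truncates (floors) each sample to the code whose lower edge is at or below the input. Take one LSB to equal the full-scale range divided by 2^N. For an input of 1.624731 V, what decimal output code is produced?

46514

The full-scale span is 2.42 − (-0.32) = 2.74 V. LSB = 2.74 V / 2^16 ≈ 41.81 µV.
code = ⌊(V_in − V_min)/LSB⌋ = ⌊(V_in − V_min) × 2^16 / range⌋
     = ⌊(1.624731 − (-0.32)) × 65536 / 2.74⌋ = ⌊1.944731 × 65536/2.74⌋
     = ⌊46514.559⌋ = 46514.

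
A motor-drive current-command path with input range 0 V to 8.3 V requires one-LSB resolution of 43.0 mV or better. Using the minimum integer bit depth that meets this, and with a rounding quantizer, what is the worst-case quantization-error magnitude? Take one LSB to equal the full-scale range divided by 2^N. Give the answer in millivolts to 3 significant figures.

16.2 mV

V_FS = 8.3 V.
Levels needed ≥ 8.3/43.0 mV = 193.0. 2^8 = 256 suffices, so N_min = 8.
One LSB is 8.3 V / 256 = 32.422 mV.
Max error for round-to-nearest is LSB/2 = 16.2 mV.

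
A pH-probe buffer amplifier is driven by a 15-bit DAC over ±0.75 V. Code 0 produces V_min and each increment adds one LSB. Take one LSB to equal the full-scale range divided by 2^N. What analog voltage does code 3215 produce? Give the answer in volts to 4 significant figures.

-0.6028 V

Span: 0.75 V − (-0.75 V) = 1.5 V. LSB = 1.5 V / 2^15.
V_out = V_min + code × LSB = -0.75 V + 3215 × 1.5 V / 32768
      = -0.75 + 0.147171 = -0.602829 V.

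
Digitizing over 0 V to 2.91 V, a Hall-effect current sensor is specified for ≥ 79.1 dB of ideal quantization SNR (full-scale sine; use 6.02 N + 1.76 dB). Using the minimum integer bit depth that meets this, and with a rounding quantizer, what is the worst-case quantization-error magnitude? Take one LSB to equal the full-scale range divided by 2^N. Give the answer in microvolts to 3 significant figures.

Range is 2.91 V.
N ≥ (79.1 − 1.76)/6.02 = 12.847 → N_min = 13.
LSB = 2.91 V / 2^13 = 355.22 µV.
Half an LSB is 178 µV.

178 µV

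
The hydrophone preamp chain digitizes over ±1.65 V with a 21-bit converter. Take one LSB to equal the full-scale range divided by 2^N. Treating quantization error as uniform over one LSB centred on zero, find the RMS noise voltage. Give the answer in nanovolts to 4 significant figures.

Full-scale range = 1.65 V − (-1.65 V) = 3.3 V.
Step size = 3.3/2097152 V = 1.57356 µV.
V_rms = LSB/√12 = 1.57356 µV / √12 = 454.2 nV.

454.2 nV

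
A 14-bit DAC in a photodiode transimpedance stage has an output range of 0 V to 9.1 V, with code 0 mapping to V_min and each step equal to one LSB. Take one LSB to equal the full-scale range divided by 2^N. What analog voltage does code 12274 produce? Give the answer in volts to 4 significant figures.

6.817 V

Range is 9.1 V. LSB = 9.1 V / 2^14.
V_out = V_min + code × LSB = 0 V + 12274 × 9.1 V / 16384
      = 0 V + 6.81722 V = 6.81722 V.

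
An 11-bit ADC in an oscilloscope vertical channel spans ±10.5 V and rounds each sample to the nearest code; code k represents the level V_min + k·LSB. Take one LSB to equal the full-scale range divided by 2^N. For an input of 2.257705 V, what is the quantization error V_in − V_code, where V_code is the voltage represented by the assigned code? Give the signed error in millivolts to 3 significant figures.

Range = 10.5 − (-10.5) = 21 V. LSB = 21 V / 2^11 ≈ 10.25 mV.
Position in LSBs: (2.257705 − (-10.5)) × 2048/21 = 1244.1800; rounding gives k = 1244.
Reconstructed level: -10.5 + 1244 × 21/2048 V = 2.255859375 V.
V_in − V_code = 2.257705 − (2.255859375) = +1.85 mV.

+1.85 mV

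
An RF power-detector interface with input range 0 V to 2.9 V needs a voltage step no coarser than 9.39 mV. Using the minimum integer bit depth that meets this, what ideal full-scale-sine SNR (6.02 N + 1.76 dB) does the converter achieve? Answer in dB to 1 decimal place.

55.9 dB

Span = 2.9 V.
2.9 V / 9.39 mV = 308.8. Since 2^8 = 256 and 2^9 = 512, N = 9.
6.02(9) + 1.76 = 55.94 dB.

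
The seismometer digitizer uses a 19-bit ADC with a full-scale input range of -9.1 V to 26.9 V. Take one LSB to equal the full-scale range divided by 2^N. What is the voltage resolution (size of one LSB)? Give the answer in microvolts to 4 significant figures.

Span: 26.9 V − (-9.1 V) = 36 V.
2^19 = 524288 levels.
One LSB is 36 V / 524288 = 68.66 µV.

68.66 µV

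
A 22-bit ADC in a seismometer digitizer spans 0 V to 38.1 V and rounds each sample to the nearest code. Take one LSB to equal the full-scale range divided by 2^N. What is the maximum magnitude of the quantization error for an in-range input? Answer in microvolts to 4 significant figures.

4.542 µV

Full-scale range = 38.1 V.
LSB = 38.1 V ÷ 2^22 = 38.1/4194304 V = 9.08375 µV.
|e|_max = LSB/2 = 4.542 µV.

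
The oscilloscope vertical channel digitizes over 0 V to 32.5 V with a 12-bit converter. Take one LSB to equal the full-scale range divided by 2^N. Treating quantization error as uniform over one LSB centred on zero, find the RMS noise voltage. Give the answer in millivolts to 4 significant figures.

Full-scale range = 32.5 V.
One LSB is 32.5 V / 4096 = 7.93457 mV.
RMS of a uniform error over width LSB is LSB/√12 = 2.291 mV.

2.291 mV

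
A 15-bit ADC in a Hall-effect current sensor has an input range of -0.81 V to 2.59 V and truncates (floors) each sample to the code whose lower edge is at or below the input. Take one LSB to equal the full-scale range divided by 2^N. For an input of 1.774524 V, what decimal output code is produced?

24908

Range = 2.59 − (-0.81) = 3.4 V. LSB = 3.4 V / 2^15 ≈ 103.8 µV.
code = ⌊(V_in − V_min)/LSB⌋ = ⌊(V_in − V_min) × 2^15 / range⌋
     = ⌊(1.774524 − (-0.81)) × 32768 / 3.4⌋ = ⌊2.584524 × 32768/3.4⌋
     = ⌊24908.730⌋ = 24908.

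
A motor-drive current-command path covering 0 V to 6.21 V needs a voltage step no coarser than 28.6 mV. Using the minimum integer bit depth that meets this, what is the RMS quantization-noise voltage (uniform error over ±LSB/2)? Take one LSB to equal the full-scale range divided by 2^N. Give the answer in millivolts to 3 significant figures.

7.00 mV

Range is 6.21 V.
Need 2^N ≥ 6.21 V / 28.6 mV = 217.1 → N_min = 8.
LSB = 6.21 V / 2^8 = 24.258 mV.
V_rms = LSB/√12 = 7.00 mV.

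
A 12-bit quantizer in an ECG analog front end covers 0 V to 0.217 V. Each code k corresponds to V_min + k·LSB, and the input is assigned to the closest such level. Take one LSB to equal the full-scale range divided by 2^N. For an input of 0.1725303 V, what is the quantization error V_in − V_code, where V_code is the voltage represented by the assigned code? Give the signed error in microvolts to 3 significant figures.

Range is 0.217 V. LSB = 0.217 V / 2^12 ≈ 52.98 µV.
(0.1725303 − (0)) / LSB = 0.1725303 × 4096/0.217 = 3256.6088. Nearest integer: k = 3257.
Reconstructed level: 0 + 3257 × 0.217/4096 V = 0.1725510254 V.
e = 0.1725303 − (0.1725510254) = −20.7 µV.

−20.7 µV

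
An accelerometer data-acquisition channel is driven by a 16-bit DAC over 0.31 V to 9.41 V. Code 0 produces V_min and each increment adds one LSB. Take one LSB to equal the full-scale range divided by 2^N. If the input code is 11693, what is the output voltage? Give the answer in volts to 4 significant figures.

Full-scale range = 9.41 V − (0.31 V) = 9.1 V. LSB = 9.1 V / 2^16.
Output = V_min + (11693/65536) × range = 0.31 + 0.178421 × 9.1 V
      = 0.31 V + 1.62363 V = 1.93363 V.

1.934 V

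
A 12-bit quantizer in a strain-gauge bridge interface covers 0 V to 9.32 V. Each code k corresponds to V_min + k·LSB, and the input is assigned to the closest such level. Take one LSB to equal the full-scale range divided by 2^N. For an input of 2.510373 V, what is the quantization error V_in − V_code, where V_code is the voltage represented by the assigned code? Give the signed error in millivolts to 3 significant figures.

Full-scale range = 9.32 V. LSB = 9.32 V / 2^12 ≈ 2.275 mV.
Position in LSBs: (2.510373 − (0)) × 4096/9.32 = 1103.2712; rounding gives k = 1103.
V_code = V_min + k × range/2^12 = 0 + 1103 × 9.32/4096 = 2.509755859 V.
e = 2.510373 − (2.509755859) = +0.617 mV.

+0.617 mV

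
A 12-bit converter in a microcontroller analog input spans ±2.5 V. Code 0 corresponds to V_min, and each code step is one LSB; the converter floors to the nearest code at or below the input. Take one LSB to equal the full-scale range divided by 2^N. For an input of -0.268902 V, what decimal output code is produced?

Span: 2.5 V − (-2.5 V) = 5 V. LSB = 5 V / 2^12 ≈ 1.221 mV.
V_in − V_min = -0.268902 − (-2.5) = 2.231098 V.
Divide by LSB: 2.231098 × 4096/5 = 1827.7155.
Truncating gives code 1827.

1827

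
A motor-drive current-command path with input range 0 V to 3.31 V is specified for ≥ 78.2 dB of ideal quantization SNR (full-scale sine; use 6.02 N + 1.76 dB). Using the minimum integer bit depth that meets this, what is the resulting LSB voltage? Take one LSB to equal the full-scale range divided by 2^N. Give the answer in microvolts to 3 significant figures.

404 µV

Span = 3.31 V.
N ≥ (78.2 − 1.76)/6.02 = 12.698 → N_min = 13.
LSB = 3.31 V ÷ 2^13 = 3.31/8192 V = 404 µV.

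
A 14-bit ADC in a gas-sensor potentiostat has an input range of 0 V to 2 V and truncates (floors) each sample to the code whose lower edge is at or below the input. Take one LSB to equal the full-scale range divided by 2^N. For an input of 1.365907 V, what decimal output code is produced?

Full-scale range = 2 V. LSB = 2 V / 2^14 ≈ 122.1 µV.
code = ⌊(V_in − V_min)/LSB⌋ = ⌊(V_in − V_min) × 2^14 / range⌋
     = ⌊(1.365907 − (0)) × 16384 / 2⌋ = ⌊1.365907 × 16384/2⌋
     = ⌊11189.510⌋ = 11189.

11189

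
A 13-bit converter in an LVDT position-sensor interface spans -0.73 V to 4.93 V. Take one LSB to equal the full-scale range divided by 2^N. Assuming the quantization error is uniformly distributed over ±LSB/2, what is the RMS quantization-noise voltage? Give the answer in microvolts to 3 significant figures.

The full-scale span is 4.93 − (-0.73) = 5.66 V.
LSB = 5.66 V / 2^13 = 0.69092 mV.
For a uniform distribution on [−LSB/2, +LSB/2], V_rms = LSB/√12 = 0.69092 mV/3.4641 = 199 µV.

199 µV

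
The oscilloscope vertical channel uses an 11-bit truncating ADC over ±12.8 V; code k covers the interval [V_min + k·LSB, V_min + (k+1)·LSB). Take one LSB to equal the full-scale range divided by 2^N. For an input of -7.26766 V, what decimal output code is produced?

Range = 12.8 − (-12.8) = 25.6 V. LSB = 25.6 V / 2^11 ≈ 12.50 mV.
V_in − V_min = -7.26766 − (-12.8) = 5.53234 V.
Divide by LSB: 5.53234 × 2048/25.6 = 442.5872.
Truncating gives code 442.

442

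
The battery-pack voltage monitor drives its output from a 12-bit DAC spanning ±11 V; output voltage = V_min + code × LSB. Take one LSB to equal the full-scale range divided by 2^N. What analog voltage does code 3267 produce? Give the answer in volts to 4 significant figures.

6.547 V

Span: 11 V − (-11 V) = 22 V. LSB = 22 V / 2^12.
V_out = V_min + code × LSB = -11 V + 3267 × 22 V / 4096
      = -11 + 17.5474 = 6.54736 V.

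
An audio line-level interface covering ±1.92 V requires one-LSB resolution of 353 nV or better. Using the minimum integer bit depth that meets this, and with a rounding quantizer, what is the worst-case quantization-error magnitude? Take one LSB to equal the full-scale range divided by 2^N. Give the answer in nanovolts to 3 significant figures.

114 nV

Full-scale range = 1.92 V − (-1.92 V) = 3.84 V.
Required number of levels: 3.84/353 nV = 1.0878e7; smallest N with 2^N ≥ that is 24.
One LSB is 3.84 V / 16777216 = 228.88 nV.
|e|_max = LSB/2 = 114 nV.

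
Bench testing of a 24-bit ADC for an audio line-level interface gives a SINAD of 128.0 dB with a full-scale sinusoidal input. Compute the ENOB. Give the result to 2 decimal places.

ENOB = (SINAD − 1.76) / 6.02 = (128.0 − 1.76) / 6.02 = 126.24 / 6.02 = 20.9701.

20.97 bits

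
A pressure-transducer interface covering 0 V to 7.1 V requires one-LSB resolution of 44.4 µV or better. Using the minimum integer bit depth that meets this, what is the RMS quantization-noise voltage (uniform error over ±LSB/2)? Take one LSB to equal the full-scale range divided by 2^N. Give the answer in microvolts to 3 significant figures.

Range is 7.1 V.
7.1 V / 44.4 µV = 159900. Since 2^17 = 131072 and 2^18 = 262144, N = 18.
LSB = 7.1 V / 2^18 = 27.084 µV.
σ_q = LSB/√12 = 27.084 µV/3.4641 = 7.82 µV.

7.82 µV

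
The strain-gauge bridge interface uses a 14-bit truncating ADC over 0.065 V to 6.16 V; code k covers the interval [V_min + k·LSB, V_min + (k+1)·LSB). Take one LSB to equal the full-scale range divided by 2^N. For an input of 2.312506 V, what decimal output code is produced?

Full-scale range = 6.16 V − (0.065 V) = 6.095 V. LSB = 6.095 V / 2^14 ≈ 372.0 µV.
code = ⌊(V_in − V_min)/LSB⌋ = ⌊(V_in − V_min) × 2^14 / range⌋
     = ⌊(2.312506 − (0.065)) × 16384 / 6.095⌋ = ⌊2.247506 × 16384/6.095⌋
     = ⌊6041.532⌋ = 6041.

6041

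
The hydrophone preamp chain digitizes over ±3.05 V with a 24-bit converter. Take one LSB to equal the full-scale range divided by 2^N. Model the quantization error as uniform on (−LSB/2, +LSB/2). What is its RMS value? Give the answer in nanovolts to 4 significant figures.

105.0 nV

Range = 3.05 − (-3.05) = 6.1 V.
LSB = 6.1 V ÷ 2^24 = 6.1/16777216 V = 363.588 nV.
RMS of a uniform error over width LSB is LSB/√12 = 105.0 nV.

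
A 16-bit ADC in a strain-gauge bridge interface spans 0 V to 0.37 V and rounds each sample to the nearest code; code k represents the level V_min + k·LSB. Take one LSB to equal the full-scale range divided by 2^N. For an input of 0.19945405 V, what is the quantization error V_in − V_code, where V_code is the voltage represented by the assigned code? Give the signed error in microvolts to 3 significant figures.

V_FS = 0.37 V. LSB = 0.37 V / 2^16 ≈ 5.646 µV.
(V_in − V_min)/LSB = (0.19945405 − (0)) × 65536/0.37 = 35328.1638 → nearest code k = 35328.
Reconstructed level: 0 + 35328 × 0.37/65536 V = 0.19945312500 V.
Error = V_in − V_code = 0.19945405 − (0.19945312500) = +0.925 µV.

+0.925 µV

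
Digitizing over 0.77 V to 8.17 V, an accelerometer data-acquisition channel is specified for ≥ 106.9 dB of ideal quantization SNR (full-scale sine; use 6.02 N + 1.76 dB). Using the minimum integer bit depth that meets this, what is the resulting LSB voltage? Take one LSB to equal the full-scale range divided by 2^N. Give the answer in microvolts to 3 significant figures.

Span: 8.17 V − (0.77 V) = 7.4 V.
6.02 N + 1.76 ≥ 106.9 gives N ≥ 17.465, so the minimum integer is 18.
One LSB is 7.4 V / 262144 = 28.2 µV.

28.2 µV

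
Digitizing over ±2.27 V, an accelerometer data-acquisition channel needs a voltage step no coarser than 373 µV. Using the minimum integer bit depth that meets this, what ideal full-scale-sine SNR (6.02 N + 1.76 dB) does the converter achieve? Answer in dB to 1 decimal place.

86.0 dB

Span: 2.27 V − (-2.27 V) = 4.54 V.
Need 2^N ≥ 4.54 V / 373 µV = 12170 → N_min = 14.
Ideal SNR at N = 14: 6.02·14 + 1.76 = 86.0 dB.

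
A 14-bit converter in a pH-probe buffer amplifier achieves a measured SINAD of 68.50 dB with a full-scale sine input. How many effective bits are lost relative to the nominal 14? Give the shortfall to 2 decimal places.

2.91 bits

ENOB = (SINAD − 1.76)/6.02 = (68.50 − 1.76)/6.02 = 11.0864 bits.
Shortfall = 14 − 11.0864 = 2.9136 bits.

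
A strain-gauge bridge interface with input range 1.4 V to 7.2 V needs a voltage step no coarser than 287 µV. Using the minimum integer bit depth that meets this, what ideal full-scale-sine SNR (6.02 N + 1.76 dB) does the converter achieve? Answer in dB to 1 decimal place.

92.1 dB

Full-scale range = 7.2 V − (1.4 V) = 5.8 V.
Need 2^N ≥ 5.8 V / 287 µV = 20210 → N_min = 15.
6.02(15) + 1.76 = 92.06 dB.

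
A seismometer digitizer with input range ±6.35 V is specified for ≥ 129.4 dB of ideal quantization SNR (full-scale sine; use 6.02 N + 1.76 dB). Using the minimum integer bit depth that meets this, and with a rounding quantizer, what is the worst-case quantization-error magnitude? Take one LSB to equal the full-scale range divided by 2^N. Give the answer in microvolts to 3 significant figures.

1.51 µV

Range = 6.35 − (-6.35) = 12.7 V.
N ≥ (129.4 − 1.76)/6.02 = 21.203 → N_min = 22.
LSB = 12.7 V / 2^22 = 3.0279 µV.
Half an LSB is 1.51 µV.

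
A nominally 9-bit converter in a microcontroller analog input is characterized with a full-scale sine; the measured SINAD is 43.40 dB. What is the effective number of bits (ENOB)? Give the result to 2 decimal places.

ENOB = (43.40 − 1.76)/6.02 = 6.9169 bits.

6.92 bits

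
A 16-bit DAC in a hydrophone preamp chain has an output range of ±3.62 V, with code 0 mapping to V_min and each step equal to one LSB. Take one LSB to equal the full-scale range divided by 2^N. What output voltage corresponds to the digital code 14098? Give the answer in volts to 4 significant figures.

-2.063 V

Span: 3.62 V − (-3.62 V) = 7.24 V. LSB = 7.24 V / 2^16.
V_out = -3.62 + 14098 × (7.24/65536) V
      = -3.62 + 1.55746 = -2.06254 V.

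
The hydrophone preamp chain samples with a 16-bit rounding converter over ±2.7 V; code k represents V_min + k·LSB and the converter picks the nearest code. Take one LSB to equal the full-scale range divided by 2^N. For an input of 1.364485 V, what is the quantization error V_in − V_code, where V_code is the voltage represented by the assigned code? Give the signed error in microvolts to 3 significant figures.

Full-scale range = 2.7 V − (-2.7 V) = 5.4 V. LSB = 5.4 V / 2^16 ≈ 82.40 µV.
(1.364485 − (-2.7)) / LSB = 4.064485 × 65536/5.4 = 49327.7943. Nearest integer: k = 49328.
V_code = V_min + k × range/2^16 = -2.7 + 49328 × 5.4/65536 = 1.3645019531 V.
V_in − V_code = 1.364485 − (1.3645019531) = −17.0 µV.

−17.0 µV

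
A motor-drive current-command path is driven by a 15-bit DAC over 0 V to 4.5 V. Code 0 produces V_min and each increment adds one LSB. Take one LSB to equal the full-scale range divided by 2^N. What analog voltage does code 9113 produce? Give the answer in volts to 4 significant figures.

Full-scale range = 4.5 V. LSB = 4.5 V / 2^15.
Output = V_min + (9113/32768) × range = 0 + 0.278107 × 4.5 V
      = 0 + 1.25148 = 1.25148 V.

1.251 V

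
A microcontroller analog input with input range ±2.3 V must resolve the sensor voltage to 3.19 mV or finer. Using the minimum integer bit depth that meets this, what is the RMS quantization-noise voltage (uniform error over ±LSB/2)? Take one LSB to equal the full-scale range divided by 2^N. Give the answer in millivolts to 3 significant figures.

Range = 2.3 − (-2.3) = 4.6 V.
Need 2^N ≥ 4.6 V / 3.19 mV = 1442 → N_min = 11.
LSB = 4.6 V ÷ 2^11 = 4.6/2048 V = 2.2461 mV.
RMS noise = LSB/√12 = 0.648 mV.

0.648 mV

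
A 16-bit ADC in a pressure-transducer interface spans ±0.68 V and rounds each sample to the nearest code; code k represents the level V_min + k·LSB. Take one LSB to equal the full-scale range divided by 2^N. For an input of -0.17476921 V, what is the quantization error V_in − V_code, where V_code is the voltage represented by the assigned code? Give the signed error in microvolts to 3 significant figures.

Full-scale range = 0.68 V − (-0.68 V) = 1.36 V. LSB = 1.36 V / 2^16 ≈ 20.75 µV.
(V_in − V_min)/LSB = (-0.17476921 − (-0.68)) × 65536/1.36 = 24346.1802 → nearest code k = 24346.
V_code = -0.68 + (24346/65536) × 1.36 = -0.17477294922 V.
V_in − V_code = -0.17476921 − (-0.17477294922) = +3.74 µV.

+3.74 µV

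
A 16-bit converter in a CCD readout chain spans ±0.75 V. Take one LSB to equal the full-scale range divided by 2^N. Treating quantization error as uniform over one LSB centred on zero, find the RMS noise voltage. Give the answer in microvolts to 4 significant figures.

6.607 µV

Span: 0.75 V − (-0.75 V) = 1.5 V.
LSB = 1.5 V / 2^16 = 22.8882 µV.
For a uniform distribution on [−LSB/2, +LSB/2], V_rms = LSB/√12 = 22.8882 µV/3.4641 = 6.607 µV.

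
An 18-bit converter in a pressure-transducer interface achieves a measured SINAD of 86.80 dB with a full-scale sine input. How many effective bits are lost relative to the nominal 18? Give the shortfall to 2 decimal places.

ENOB = (SINAD − 1.76)/6.02 = (86.80 − 1.76)/6.02 = 14.1262 bits.
Shortfall = 18 − 14.1262 = 3.8738 bits.

3.87 bits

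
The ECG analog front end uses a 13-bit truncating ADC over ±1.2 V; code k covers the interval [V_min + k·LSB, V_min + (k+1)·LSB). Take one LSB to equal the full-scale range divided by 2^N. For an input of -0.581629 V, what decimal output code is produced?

2110

The full-scale span is 1.2 − (-1.2) = 2.4 V. LSB = 2.4 V / 2^13 ≈ 293.0 µV.
(V_in − V_min) × 2^13/range = (-0.581629 − (-1.2)) × 8192/2.4 = 2110.706.
Floor → code = 2110.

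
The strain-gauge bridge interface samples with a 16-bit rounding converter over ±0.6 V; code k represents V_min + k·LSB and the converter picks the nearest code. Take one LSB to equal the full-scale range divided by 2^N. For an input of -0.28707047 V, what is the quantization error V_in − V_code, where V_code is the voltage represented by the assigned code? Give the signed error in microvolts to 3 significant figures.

+2.28 µV

Range = 0.6 − (-0.6) = 1.2 V. LSB = 1.2 V / 2^16 ≈ 18.31 µV.
(V_in − V_min)/LSB = (-0.28707047 − (-0.6)) × 65536/1.2 = 17090.1247 → nearest code k = 17090.
Reconstructed level: -0.6 + 17090 × 1.2/65536 V = -0.28707275391 V.
V_in − V_code = -0.28707047 − (-0.28707275391) = +2.28 µV.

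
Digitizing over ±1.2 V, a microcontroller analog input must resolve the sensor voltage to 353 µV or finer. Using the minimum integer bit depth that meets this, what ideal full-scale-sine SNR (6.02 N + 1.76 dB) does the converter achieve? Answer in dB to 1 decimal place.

80.0 dB

Full-scale range = 1.2 V − (-1.2 V) = 2.4 V.
Levels needed ≥ 2.4/353 µV = 6799. 2^13 = 8192 suffices, so N_min = 13.
6.02(13) + 1.76 = 80.02 dB.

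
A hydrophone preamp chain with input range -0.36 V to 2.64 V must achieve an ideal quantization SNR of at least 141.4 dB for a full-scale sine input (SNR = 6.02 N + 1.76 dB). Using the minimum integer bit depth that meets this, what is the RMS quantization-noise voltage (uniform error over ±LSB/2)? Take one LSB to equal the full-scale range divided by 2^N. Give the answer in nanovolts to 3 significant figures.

Full-scale range = 2.64 V − (-0.36 V) = 3 V.
6.02 N + 1.76 ≥ 141.4 gives N ≥ 23.196, so the minimum integer is 24.
Step size = 3/16777216 V = 178.81 nV.
σ_q = LSB/√12 = 178.81 nV/3.4641 = 51.6 nV.

51.6 nV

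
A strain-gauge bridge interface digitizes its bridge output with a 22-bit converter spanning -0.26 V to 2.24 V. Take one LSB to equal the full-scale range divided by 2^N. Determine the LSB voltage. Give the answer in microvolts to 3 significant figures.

The full-scale span is 2.24 − (-0.26) = 2.5 V.
There are 2^22 = 4194304 steps.
One LSB is 2.5 V / 4194304 = 0.596 µV.

0.596 µV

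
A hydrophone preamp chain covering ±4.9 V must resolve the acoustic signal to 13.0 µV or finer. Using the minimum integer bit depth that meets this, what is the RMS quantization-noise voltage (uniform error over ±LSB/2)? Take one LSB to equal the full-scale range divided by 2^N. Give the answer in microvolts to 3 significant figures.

2.70 µV

Range = 4.9 − (-4.9) = 9.8 V.
9.8 V / 13.0 µV = 753800. Since 2^19 = 524288 and 2^20 = 1048576, N = 20.
Step size = 9.8/1048576 V = 9.3460 µV.
σ_q = LSB/√12 = 9.3460 µV/3.4641 = 2.70 µV.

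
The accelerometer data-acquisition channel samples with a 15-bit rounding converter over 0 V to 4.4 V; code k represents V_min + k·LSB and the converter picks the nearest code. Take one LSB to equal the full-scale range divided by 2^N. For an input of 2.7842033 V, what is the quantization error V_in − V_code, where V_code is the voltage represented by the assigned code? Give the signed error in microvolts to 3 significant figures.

Range is 4.4 V. LSB = 4.4 V / 2^15 ≈ 134.3 µV.
Position in LSBs: (2.7842033 − (0)) × 32768/4.4 = 20734.7213; rounding gives k = 20735.
V_code = V_min + k × range/2^15 = 0 + 20735 × 4.4/32768 = 2.7842407227 V.
V_in − V_code = 2.7842033 − (2.7842407227) = −37.4 µV.

−37.4 µV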